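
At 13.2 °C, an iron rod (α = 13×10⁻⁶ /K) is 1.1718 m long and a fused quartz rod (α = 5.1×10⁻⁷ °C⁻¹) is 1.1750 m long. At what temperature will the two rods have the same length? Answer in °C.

L₁(1 + α₁ΔT) = L₂(1 + α₂ΔT) ⇒ ΔT = (L₂ − L₁)/(α₁L₁ − α₂L₂)
L₂ − L₁ = 1.1750 − 1.1718 = 3.20×10⁻³ m
α₁L₁ − α₂L₂ = 13×10⁻⁶×1.1718 − 5.1×10⁻⁷×1.1750 = 1.463415×10⁻⁵ m/K
ΔT = 3.20×10⁻³ / 1.463415×10⁻⁵ = 218.667 K
T = 13.2 + 218.667 = 231.867 °C

T = 231.9 °C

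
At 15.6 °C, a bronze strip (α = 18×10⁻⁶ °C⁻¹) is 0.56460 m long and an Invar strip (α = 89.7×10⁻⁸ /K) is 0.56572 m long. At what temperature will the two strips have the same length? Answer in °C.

T = 131.6 °C

L₁(1 + α₁ΔT) = L₂(1 + α₂ΔT) ⇒ ΔT = (L₂ − L₁)/(α₁L₁ − α₂L₂)
L₂ − L₁ = 0.56572 − 0.56460 = 1.12×10⁻³ m
α₁L₁ − α₂L₂ = 18×10⁻⁶×0.56460 − 89.7×10⁻⁸×0.56572 = 9.65534916×10⁻⁶ m/K
ΔT = 1.12×10⁻³ / 9.65534916×10⁻⁶ = 115.998 K
T = 15.6 + 115.998 = 131.598 °C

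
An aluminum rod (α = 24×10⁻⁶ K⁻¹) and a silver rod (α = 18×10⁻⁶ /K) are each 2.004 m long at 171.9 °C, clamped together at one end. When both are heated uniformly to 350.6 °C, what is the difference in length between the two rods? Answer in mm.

2.15 mm

ΔT = 178.7 K
aluminum: ΔL = 24×10⁻⁶ × 2.004 m × 178.7 = 8.5948×10⁻³ m = 8.5948 mm
silver: ΔL = 18×10⁻⁶ × 2.004 m × 178.7 = 6.4461×10⁻³ m = 6.4461 mm
difference = 8.5948 − 6.4461 = 2.1487 mm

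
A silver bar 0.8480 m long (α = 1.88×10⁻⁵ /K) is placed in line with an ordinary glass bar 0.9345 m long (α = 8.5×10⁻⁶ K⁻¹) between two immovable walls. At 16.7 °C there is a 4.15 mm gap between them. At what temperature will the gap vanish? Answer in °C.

Gap closes when ΔL₁ + ΔL₂ = 4.15 mm = 4.15×10⁻³ m
(α₁L₁ + α₂L₂)ΔT = g
α₁L₁ + α₂L₂ = 1.88×10⁻⁵×0.8480 + 8.5×10⁻⁶×0.9345 = 2.388565×10⁻⁵ m/K
ΔT = 4.15×10⁻³ / 2.388565×10⁻⁵ = 173.74 K
T = 16.7 + 173.74 = 190.44 °C

T = 190 °C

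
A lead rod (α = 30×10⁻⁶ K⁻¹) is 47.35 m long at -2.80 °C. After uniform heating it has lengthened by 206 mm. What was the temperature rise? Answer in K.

ΔT = 145 K

ΔL = αL₀ΔT ⇒ ΔT = ΔL / (αL₀)
ΔT = 206×10⁻³ m / (30×10⁻⁶ × 47.35 m) = 145.02 K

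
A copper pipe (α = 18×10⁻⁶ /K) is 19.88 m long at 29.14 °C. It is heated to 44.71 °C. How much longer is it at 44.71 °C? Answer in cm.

|ΔT| = |44.71 − 29.14| = 15.57 K
ΔL = αL₀ΔT = (18×10⁻⁶)(19.88)(15.57) = 5.57×10⁻³ m

ΔL = 0.557 cm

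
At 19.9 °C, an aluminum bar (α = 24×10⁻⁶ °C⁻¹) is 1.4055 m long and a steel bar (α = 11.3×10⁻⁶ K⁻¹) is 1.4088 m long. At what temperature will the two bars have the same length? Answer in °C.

T = 205.2 °C

Equal length when α₁L₁ΔT − α₂L₂ΔT = L₂ − L₁ = 3.30×10⁻³ m
α₁L₁ = 3.3732×10⁻⁵, α₂L₂ = 1.591944×10⁻⁵ → Δ(αL) = 1.781256×10⁻⁵ m/K
ΔT = 3.30×10⁻³ / 1.781256×10⁻⁵ = 185.263 K, so T = 19.9 + 185.263 = 205.163 °C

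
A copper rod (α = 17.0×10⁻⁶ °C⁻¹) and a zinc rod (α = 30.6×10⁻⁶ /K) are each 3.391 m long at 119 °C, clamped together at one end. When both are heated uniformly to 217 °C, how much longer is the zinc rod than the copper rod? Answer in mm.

ΔT = 98 K
copper: ΔL = 17.0×10⁻⁶ × 3.391 m × 98 = 5.6494×10⁻³ m = 5.6494 mm
zinc: ΔL = 30.6×10⁻⁶ × 3.391 m × 98 = 1.0169×10⁻² m = 10.169 mm
difference = 10.169 − 5.6494 = 4.5196 mm

4.52 mm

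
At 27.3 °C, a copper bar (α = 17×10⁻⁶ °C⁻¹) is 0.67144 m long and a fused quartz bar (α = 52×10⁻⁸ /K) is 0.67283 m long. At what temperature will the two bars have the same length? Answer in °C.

T = 152.9 °C

Equal length when α₁L₁ΔT − α₂L₂ΔT = L₂ − L₁ = 1.39×10⁻³ m
α₁L₁ = 1.141448×10⁻⁵, α₂L₂ = 3.498716×10⁻⁷ → Δ(αL) = 1.10646084×10⁻⁵ m/K
ΔT = 1.39×10⁻³ / 1.10646084×10⁻⁵ = 125.626 K, so T = 27.3 + 125.626 = 152.926 °C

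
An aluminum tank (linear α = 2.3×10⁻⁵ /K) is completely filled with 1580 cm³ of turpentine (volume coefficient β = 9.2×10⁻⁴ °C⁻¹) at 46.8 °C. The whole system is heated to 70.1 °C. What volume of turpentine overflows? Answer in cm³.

The tank also expands: β_container ≈ 3α = 6.9×10⁻⁵ /K
Net overflow = V₀(β_liq − 3α_cont)ΔT
β − 3α = 9.20×10⁻⁴ − 6.9×10⁻⁵ = 8.51×10⁻⁴ /K; ΔT = 23.3 K
ΔV = 1580 × 8.51×10⁻⁴ × 23.3 = 31.3 cm³

31.3 cm³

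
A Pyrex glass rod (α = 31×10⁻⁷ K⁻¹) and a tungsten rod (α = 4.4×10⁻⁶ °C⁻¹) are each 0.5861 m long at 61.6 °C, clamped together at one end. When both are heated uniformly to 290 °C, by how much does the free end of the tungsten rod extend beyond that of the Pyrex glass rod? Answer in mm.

0.174 mm

ΔT = 228.4 K
Pyrex glass: ΔL = 31×10⁻⁷ × 0.5861 m × 228.4 = 4.1498×10⁻⁴ m = 0.41498 mm
tungsten: ΔL = 4.4×10⁻⁶ × 0.5861 m × 228.4 = 5.8901×10⁻⁴ m = 0.58901 mm
difference = 0.58901 − 0.41498 = 0.17403 mm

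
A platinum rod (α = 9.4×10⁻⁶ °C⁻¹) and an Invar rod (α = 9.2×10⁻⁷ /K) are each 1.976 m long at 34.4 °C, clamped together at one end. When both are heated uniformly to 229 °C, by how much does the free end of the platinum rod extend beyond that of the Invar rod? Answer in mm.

ΔT = 194.6 K
platinum: ΔL = 9.4×10⁻⁶ × 1.976 m × 194.6 = 3.6146×10⁻³ m = 3.6146 mm
Invar: ΔL = 9.2×10⁻⁷ × 1.976 m × 194.6 = 3.5377×10⁻⁴ m = 0.35377 mm
difference = 3.6146 − 0.35377 = 3.26083 mm

3.26 mm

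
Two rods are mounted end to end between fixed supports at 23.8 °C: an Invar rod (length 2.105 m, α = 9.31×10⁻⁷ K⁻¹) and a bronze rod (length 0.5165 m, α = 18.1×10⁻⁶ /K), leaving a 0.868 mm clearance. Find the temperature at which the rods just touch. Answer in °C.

Gap closes when ΔL₁ + ΔL₂ = 0.868 mm = 8.68×10⁻⁴ m
(α₁L₁ + α₂L₂)ΔT = g
α₁L₁ + α₂L₂ = 9.31×10⁻⁷×2.105 + 18.1×10⁻⁶×0.5165 = 1.1308405×10⁻⁵ m/K
ΔT = 8.68×10⁻⁴ / 1.1308405×10⁻⁵ = 76.76 K
T = 23.8 + 76.76 = 100.56 °C

T = 101 °C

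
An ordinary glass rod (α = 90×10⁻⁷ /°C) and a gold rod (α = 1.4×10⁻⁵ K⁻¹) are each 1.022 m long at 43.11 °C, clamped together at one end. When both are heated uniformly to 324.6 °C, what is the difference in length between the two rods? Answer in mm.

ΔT = 281.49 K
ordinary glass: ΔL = 90×10⁻⁷ × 1.022 m × 281.49 = 2.5891×10⁻³ m = 2.5891 mm
gold: ΔL = 1.4×10⁻⁵ × 1.022 m × 281.49 = 4.0276×10⁻³ m = 4.0276 mm
difference = 4.0276 − 2.5891 = 1.4385 mm

1.44 mm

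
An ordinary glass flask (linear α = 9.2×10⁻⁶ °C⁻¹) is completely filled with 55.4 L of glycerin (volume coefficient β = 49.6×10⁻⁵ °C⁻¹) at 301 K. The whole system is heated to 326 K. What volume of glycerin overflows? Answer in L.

0.649 L

The flask also expands: β_container ≈ 3α = 2.76×10⁻⁵ /K
Net overflow = V₀(β_liq − 3α_cont)ΔT
β − 3α = 4.96×10⁻⁴ − 2.76×10⁻⁵ = 4.684×10⁻⁴ /K; ΔT = 25 K
ΔV = 55.4 × 4.684×10⁻⁴ × 25 = 0.649 L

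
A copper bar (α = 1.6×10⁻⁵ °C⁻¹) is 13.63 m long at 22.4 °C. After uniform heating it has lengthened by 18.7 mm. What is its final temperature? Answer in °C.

ΔL = αL₀ΔT ⇒ ΔT = ΔL / (αL₀)
ΔT = 18.7×10⁻³ m / (1.6×10⁻⁵ × 13.63 m) = 85.75 K
T = 22.4 + 85.75 = 108.15 °C

T = 108 °C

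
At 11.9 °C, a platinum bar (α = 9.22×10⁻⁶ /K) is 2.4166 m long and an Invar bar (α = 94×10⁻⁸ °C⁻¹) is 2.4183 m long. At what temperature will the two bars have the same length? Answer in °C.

Equal length when α₁L₁ΔT − α₂L₂ΔT = L₂ − L₁ = 1.70×10⁻³ m
α₁L₁ = 2.2281052×10⁻⁵, α₂L₂ = 2.273202×10⁻⁶ → Δ(αL) = 2.000785×10⁻⁵ m/K
ΔT = 1.70×10⁻³ / 2.000785×10⁻⁵ = 84.9667 K, so T = 11.9 + 84.9667 = 96.8667 °C

T = 96.87 °C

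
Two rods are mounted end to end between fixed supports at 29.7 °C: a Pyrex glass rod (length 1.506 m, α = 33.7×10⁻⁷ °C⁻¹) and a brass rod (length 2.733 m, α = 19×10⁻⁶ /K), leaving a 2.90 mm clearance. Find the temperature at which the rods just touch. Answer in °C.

T = 80.6 °C

Gap closes when ΔL₁ + ΔL₂ = 2.90 mm = 2.90×10⁻³ m
(α₁L₁ + α₂L₂)ΔT = g
α₁L₁ + α₂L₂ = 33.7×10⁻⁷×1.506 + 19×10⁻⁶×2.733 = 5.700222×10⁻⁵ m/K
ΔT = 2.90×10⁻³ / 5.700222×10⁻⁵ = 50.875 K
T = 29.7 + 50.875 = 80.575 °C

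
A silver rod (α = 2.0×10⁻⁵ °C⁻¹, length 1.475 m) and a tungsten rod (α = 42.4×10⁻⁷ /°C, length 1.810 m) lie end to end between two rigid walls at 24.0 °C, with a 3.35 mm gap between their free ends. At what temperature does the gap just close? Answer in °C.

T = 114 °C

Gap closes when ΔL₁ + ΔL₂ = 3.35 mm = 3.35×10⁻³ m
(α₁L₁ + α₂L₂)ΔT = g
α₁L₁ + α₂L₂ = 2.0×10⁻⁵×1.475 + 42.4×10⁻⁷×1.810 = 3.71744×10⁻⁵ m/K
ΔT = 3.35×10⁻³ / 3.71744×10⁻⁵ = 90.12 K
T = 24.0 + 90.12 = 114.12 °C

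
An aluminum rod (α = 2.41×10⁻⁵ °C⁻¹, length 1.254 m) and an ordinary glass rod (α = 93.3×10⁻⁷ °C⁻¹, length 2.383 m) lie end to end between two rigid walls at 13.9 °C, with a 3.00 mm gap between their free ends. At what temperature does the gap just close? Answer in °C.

Gap closes when ΔL₁ + ΔL₂ = 3.00 mm = 3.00×10⁻³ m
(α₁L₁ + α₂L₂)ΔT = g
α₁L₁ + α₂L₂ = 2.41×10⁻⁵×1.254 + 93.3×10⁻⁷×2.383 = 5.245479×10⁻⁵ m/K
ΔT = 3.00×10⁻³ / 5.245479×10⁻⁵ = 57.192 K
T = 13.9 + 57.192 = 71.092 °C

T = 71.1 °C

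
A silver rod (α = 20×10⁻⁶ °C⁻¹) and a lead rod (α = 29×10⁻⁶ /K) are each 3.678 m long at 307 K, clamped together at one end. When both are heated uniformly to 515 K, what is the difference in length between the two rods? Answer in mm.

ΔT = 208 K
silver: ΔL = 20×10⁻⁶ × 3.678 m × 208 = 1.5300×10⁻² m = 15.300 mm
lead: ΔL = 29×10⁻⁶ × 3.678 m × 208 = 2.2186×10⁻² m = 22.186 mm
difference = 22.186 − 15.300 = 6.886 mm

6.89 mm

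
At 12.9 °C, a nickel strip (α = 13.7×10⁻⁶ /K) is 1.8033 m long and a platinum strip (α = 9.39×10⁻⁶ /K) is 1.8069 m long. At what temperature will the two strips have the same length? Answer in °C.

L₁(1 + α₁ΔT) = L₂(1 + α₂ΔT) ⇒ ΔT = (L₂ − L₁)/(α₁L₁ − α₂L₂)
L₂ − L₁ = 1.8069 − 1.8033 = 3.60×10⁻³ m
α₁L₁ − α₂L₂ = 13.7×10⁻⁶×1.8033 − 9.39×10⁻⁶×1.8069 = 7.738419×10⁻⁶ m/K
ΔT = 3.60×10⁻³ / 7.738419×10⁻⁶ = 465.211 K
T = 12.9 + 465.211 = 478.111 °C

T = 478.1 °C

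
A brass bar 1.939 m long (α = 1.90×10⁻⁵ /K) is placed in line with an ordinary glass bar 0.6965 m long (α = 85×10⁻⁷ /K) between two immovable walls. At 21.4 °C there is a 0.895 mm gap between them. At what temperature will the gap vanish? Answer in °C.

T = 42.3 °C

α₁L₁ = 3.6841×10⁻⁵ m/K, α₂L₂ = 5.92025×10⁻⁶ m/K → total 4.276125×10⁻⁵ m/K
ΔT = g/(α₁L₁+α₂L₂) = 8.95×10⁻⁴ / 4.276125×10⁻⁵ = 20.930 K
T = 21.4 + 20.930 = 42.330 °C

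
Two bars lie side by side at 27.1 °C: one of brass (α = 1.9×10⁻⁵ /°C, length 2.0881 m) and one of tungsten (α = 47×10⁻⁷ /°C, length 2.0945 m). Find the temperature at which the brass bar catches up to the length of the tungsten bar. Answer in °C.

T = 241.7 °C

L₁(1 + α₁ΔT) = L₂(1 + α₂ΔT) ⇒ ΔT = (L₂ − L₁)/(α₁L₁ − α₂L₂)
L₂ − L₁ = 2.0945 − 2.0881 = 6.40×10⁻³ m
α₁L₁ − α₂L₂ = 1.9×10⁻⁵×2.0881 − 47×10⁻⁷×2.0945 = 2.982975×10⁻⁵ m/K
ΔT = 6.40×10⁻³ / 2.982975×10⁻⁵ = 214.551 K
T = 27.1 + 214.551 = 241.651 °C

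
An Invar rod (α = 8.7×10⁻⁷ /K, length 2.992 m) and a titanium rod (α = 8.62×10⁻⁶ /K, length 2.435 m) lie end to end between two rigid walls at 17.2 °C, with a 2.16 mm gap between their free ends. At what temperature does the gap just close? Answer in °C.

α₁L₁ = 2.60304×10⁻⁶ m/K, α₂L₂ = 2.09897×10⁻⁵ m/K → total 2.359274×10⁻⁵ m/K
ΔT = g/(α₁L₁+α₂L₂) = 2.16×10⁻³ / 2.359274×10⁻⁵ = 91.55 K
T = 17.2 + 91.55 = 108.75 °C

T = 109 °C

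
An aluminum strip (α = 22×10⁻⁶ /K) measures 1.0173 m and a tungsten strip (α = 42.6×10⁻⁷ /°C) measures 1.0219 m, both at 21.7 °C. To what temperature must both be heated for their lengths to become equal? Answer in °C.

L₁(1 + α₁ΔT) = L₂(1 + α₂ΔT) ⇒ ΔT = (L₂ − L₁)/(α₁L₁ − α₂L₂)
L₂ − L₁ = 1.0219 − 1.0173 = 4.60×10⁻³ m
α₁L₁ − α₂L₂ = 22×10⁻⁶×1.0173 − 42.6×10⁻⁷×1.0219 = 1.8027306×10⁻⁵ m/K
ΔT = 4.60×10⁻³ / 1.8027306×10⁻⁵ = 255.168 K
T = 21.7 + 255.168 = 276.868 °C

T = 276.9 °C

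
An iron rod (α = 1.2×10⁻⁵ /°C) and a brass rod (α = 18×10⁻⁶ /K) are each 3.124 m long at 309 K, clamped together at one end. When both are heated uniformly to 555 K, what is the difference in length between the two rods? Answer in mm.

ΔT = 246 K
iron: ΔL = 1.2×10⁻⁵ × 3.124 m × 246 = 9.2220×10⁻³ m = 9.2220 mm
brass: ΔL = 18×10⁻⁶ × 3.124 m × 246 = 1.3833×10⁻² m = 13.833 mm
difference = 13.833 − 9.2220 = 4.611 mm

4.61 mm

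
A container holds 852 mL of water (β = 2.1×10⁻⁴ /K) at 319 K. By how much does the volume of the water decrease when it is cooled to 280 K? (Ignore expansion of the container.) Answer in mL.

|ΔT| = |280 − 319| = 39 K
ΔV = βV₀ΔT = (2.1×10⁻⁴)(852)(39) = 6.98 mL

ΔV = 6.98 mL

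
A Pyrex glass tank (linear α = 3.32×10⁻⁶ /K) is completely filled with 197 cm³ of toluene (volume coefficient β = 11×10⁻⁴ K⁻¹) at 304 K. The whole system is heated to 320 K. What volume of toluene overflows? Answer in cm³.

3.44 cm³

The tank also expands: β_container ≈ 3α = 9.96×10⁻⁶ /K
Net overflow = V₀(β_liq − 3α_cont)ΔT
β − 3α = 1.10×10⁻³ − 9.96×10⁻⁶ = 1.09004×10⁻³ /K; ΔT = 16 K
ΔV = 197 × 1.09004×10⁻³ × 16 = 3.44 cm³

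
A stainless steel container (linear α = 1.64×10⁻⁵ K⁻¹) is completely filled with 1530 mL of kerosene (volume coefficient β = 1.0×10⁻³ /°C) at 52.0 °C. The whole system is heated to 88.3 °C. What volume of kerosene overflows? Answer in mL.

52.8 mL

The container also expands: β_container ≈ 3α = 4.92×10⁻⁵ /K
Net overflow = V₀(β_liq − 3α_cont)ΔT
β − 3α = 1.00×10⁻³ − 4.92×10⁻⁵ = 9.508×10⁻⁴ /K; ΔT = 36.3 K
ΔV = 1530 × 9.508×10⁻⁴ × 36.3 = 52.8 mL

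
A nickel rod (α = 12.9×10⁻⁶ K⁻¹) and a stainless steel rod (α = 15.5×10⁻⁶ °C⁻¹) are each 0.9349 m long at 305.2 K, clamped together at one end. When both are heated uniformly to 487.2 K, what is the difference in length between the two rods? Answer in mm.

0.442 mm

ΔT = 182.0 K
nickel: ΔL = 12.9×10⁻⁶ × 0.9349 m × 182.0 = 2.1950×10⁻³ m = 2.1950 mm
stainless steel: ΔL = 15.5×10⁻⁶ × 0.9349 m × 182.0 = 2.6374×10⁻³ m = 2.6374 mm
difference = 2.6374 − 2.1950 = 0.4424 mm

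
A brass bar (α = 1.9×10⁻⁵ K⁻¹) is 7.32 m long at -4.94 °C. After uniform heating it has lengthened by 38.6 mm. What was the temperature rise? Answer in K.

ΔL = αL₀ΔT ⇒ ΔT = ΔL / (αL₀)
ΔT = 38.6×10⁻³ m / (1.9×10⁻⁵ × 7.32 m) = 277.54 K

ΔT = 278 K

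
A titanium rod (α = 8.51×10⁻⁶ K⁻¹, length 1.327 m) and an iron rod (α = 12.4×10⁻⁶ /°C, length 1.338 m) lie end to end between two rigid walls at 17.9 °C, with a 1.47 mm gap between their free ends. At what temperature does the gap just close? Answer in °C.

T = 70.6 °C

α₁L₁ = 1.129277×10⁻⁵ m/K, α₂L₂ = 1.65912×10⁻⁵ m/K → total 2.788397×10⁻⁵ m/K
ΔT = g/(α₁L₁+α₂L₂) = 1.47×10⁻³ / 2.788397×10⁻⁵ = 52.718 K
T = 17.9 + 52.718 = 70.618 °C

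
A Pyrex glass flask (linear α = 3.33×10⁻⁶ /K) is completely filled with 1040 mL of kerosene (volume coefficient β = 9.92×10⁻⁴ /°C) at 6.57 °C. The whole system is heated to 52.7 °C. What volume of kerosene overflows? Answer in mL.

47.1 mL

The flask also expands: β_container ≈ 3α = 9.99×10⁻⁶ /K
Net overflow = V₀(β_liq − 3α_cont)ΔT
β − 3α = 9.92×10⁻⁴ − 9.99×10⁻⁶ = 9.8201×10⁻⁴ /K; ΔT = 46.13 K
ΔV = 1040 × 9.8201×10⁻⁴ × 46.13 = 47.1 mL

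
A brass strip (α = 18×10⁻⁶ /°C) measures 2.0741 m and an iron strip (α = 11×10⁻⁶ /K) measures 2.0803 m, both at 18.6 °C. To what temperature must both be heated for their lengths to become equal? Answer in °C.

T = 447.7 °C

Equal length when α₁L₁ΔT − α₂L₂ΔT = L₂ − L₁ = 6.20×10⁻³ m
α₁L₁ = 3.73338×10⁻⁵, α₂L₂ = 2.28833×10⁻⁵ → Δ(αL) = 1.44505×10⁻⁵ m/K
ΔT = 6.20×10⁻³ / 1.44505×10⁻⁵ = 429.051 K, so T = 18.6 + 429.051 = 447.651 °C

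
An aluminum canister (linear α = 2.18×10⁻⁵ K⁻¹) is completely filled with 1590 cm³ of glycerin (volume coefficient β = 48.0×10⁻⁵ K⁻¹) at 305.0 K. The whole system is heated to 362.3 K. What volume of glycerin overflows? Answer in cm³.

37.8 cm³

The canister also expands: β_container ≈ 3α = 6.54×10⁻⁵ /K
Net overflow = V₀(β_liq − 3α_cont)ΔT
β − 3α = 4.80×10⁻⁴ − 6.54×10⁻⁵ = 4.146×10⁻⁴ /K; ΔT = 57.3 K
ΔV = 1590 × 4.146×10⁻⁴ × 57.3 = 37.8 cm³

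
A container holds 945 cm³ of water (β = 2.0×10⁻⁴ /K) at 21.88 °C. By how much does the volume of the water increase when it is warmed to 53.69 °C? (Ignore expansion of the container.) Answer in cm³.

ΔV = 6.01 cm³

|ΔT| = |53.69 − 21.88| = 31.81 K
ΔV = βV₀ΔT = (2.0×10⁻⁴)(945)(31.81) = 6.01 cm³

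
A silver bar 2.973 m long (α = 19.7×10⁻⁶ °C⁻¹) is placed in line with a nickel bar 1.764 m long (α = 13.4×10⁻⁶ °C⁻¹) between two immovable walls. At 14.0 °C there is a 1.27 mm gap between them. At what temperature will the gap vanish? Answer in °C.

T = 29.4 °C

Gap closes when ΔL₁ + ΔL₂ = 1.27 mm = 1.27×10⁻³ m
(α₁L₁ + α₂L₂)ΔT = g
α₁L₁ + α₂L₂ = 19.7×10⁻⁶×2.973 + 13.4×10⁻⁶×1.764 = 8.22057×10⁻⁵ m/K
ΔT = 1.27×10⁻³ / 8.22057×10⁻⁵ = 15.449 K
T = 14.0 + 15.449 = 29.449 °C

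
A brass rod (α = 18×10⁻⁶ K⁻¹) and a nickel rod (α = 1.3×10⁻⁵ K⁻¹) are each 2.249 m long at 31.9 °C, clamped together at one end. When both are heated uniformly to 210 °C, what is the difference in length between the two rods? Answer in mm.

2.00 mm

ΔT = 178.1 K
brass: ΔL = 18×10⁻⁶ × 2.249 m × 178.1 = 7.2098×10⁻³ m = 7.2098 mm
nickel: ΔL = 1.3×10⁻⁵ × 2.249 m × 178.1 = 5.2071×10⁻³ m = 5.2071 mm
difference = 7.2098 − 5.2071 = 2.0027 mm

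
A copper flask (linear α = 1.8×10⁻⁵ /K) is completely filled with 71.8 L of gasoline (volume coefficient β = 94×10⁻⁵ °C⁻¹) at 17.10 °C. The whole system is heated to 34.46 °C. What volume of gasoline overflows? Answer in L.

The flask also expands: β_container ≈ 3α = 5.4×10⁻⁵ /K
Net overflow = V₀(β_liq − 3α_cont)ΔT
β − 3α = 9.40×10⁻⁴ − 5.4×10⁻⁵ = 8.86×10⁻⁴ /K; ΔT = 17.36 K
ΔV = 71.8 × 8.86×10⁻⁴ × 17.36 = 1.10 L

1.10 L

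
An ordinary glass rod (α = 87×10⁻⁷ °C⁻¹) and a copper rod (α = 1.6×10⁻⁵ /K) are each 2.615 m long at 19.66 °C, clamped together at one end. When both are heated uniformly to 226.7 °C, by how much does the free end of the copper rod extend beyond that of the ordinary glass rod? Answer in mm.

ΔT = 207.04 K
ordinary glass: ΔL = 87×10⁻⁷ × 2.615 m × 207.04 = 4.7103×10⁻³ m = 4.7103 mm
copper: ΔL = 1.6×10⁻⁵ × 2.615 m × 207.04 = 8.6626×10⁻³ m = 8.6626 mm
difference = 8.6626 − 4.7103 = 3.9523 mm

3.95 mm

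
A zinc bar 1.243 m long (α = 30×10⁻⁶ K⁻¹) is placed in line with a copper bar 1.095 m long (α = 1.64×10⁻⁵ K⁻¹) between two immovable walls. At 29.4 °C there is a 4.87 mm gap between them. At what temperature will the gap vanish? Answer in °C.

α₁L₁ = 3.729×10⁻⁵ m/K, α₂L₂ = 1.7958×10⁻⁵ m/K → total 5.5248×10⁻⁵ m/K
ΔT = g/(α₁L₁+α₂L₂) = 4.87×10⁻³ / 5.5248×10⁻⁵ = 88.15 K
T = 29.4 + 88.15 = 117.55 °C

T = 118 °C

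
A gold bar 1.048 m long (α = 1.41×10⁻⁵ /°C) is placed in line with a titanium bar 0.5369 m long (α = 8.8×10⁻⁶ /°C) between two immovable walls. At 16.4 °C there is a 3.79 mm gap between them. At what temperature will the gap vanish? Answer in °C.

T = 211 °C

α₁L₁ = 1.47768×10⁻⁵ m/K, α₂L₂ = 4.72472×10⁻⁶ m/K → total 1.950152×10⁻⁵ m/K
ΔT = g/(α₁L₁+α₂L₂) = 3.79×10⁻³ / 1.950152×10⁻⁵ = 194.34 K
T = 16.4 + 194.34 = 210.74 °C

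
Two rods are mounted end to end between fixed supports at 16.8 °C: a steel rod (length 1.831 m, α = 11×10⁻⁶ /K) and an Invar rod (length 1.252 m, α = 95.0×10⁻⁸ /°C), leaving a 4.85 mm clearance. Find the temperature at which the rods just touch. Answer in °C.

T = 244 °C

Gap closes when ΔL₁ + ΔL₂ = 4.85 mm = 4.85×10⁻³ m
(α₁L₁ + α₂L₂)ΔT = g
α₁L₁ + α₂L₂ = 11×10⁻⁶×1.831 + 95.0×10⁻⁸×1.252 = 2.13304×10⁻⁵ m/K
ΔT = 4.85×10⁻³ / 2.13304×10⁻⁵ = 227.38 K
T = 16.8 + 227.38 = 244.18 °C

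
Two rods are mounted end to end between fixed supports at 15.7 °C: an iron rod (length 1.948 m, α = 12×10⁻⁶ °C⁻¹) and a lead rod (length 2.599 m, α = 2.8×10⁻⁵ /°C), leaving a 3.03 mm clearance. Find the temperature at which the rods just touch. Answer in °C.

Gap closes when ΔL₁ + ΔL₂ = 3.03 mm = 3.03×10⁻³ m
(α₁L₁ + α₂L₂)ΔT = g
α₁L₁ + α₂L₂ = 12×10⁻⁶×1.948 + 2.8×10⁻⁵×2.599 = 9.6148×10⁻⁵ m/K
ΔT = 3.03×10⁻³ / 9.6148×10⁻⁵ = 31.514 K
T = 15.7 + 31.514 = 47.214 °C

T = 47.2 °C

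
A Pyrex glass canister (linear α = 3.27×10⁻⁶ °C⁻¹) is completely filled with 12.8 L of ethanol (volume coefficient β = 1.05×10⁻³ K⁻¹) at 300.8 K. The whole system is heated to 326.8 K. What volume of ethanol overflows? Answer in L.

0.346 L

The canister also expands: β_container ≈ 3α = 9.81×10⁻⁶ /K
Net overflow = V₀(β_liq − 3α_cont)ΔT
β − 3α = 1.05×10⁻³ − 9.81×10⁻⁶ = 1.04019×10⁻³ /K; ΔT = 26.0 K
ΔV = 12.8 × 1.04019×10⁻³ × 26.0 = 0.346 L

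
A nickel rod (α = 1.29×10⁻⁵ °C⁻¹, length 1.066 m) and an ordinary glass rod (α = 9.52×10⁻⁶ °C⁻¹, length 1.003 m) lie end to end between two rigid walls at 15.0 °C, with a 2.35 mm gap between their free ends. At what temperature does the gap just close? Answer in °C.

Gap closes when ΔL₁ + ΔL₂ = 2.35 mm = 2.35×10⁻³ m
(α₁L₁ + α₂L₂)ΔT = g
α₁L₁ + α₂L₂ = 1.29×10⁻⁵×1.066 + 9.52×10⁻⁶×1.003 = 2.329996×10⁻⁵ m/K
ΔT = 2.35×10⁻³ / 2.329996×10⁻⁵ = 100.86 K
T = 15.0 + 100.86 = 115.86 °C

T = 116 °C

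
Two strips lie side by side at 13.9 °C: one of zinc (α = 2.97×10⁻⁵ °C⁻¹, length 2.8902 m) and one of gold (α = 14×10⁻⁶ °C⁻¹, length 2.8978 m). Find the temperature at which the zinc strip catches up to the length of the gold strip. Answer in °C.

T = 181.8 °C

L₁(1 + α₁ΔT) = L₂(1 + α₂ΔT) ⇒ ΔT = (L₂ − L₁)/(α₁L₁ − α₂L₂)
L₂ − L₁ = 2.8978 − 2.8902 = 7.60×10⁻³ m
α₁L₁ − α₂L₂ = 2.97×10⁻⁵×2.8902 − 14×10⁻⁶×2.8978 = 4.526974×10⁻⁵ m/K
ΔT = 7.60×10⁻³ / 4.526974×10⁻⁵ = 167.883 K
T = 13.9 + 167.883 = 181.783 °C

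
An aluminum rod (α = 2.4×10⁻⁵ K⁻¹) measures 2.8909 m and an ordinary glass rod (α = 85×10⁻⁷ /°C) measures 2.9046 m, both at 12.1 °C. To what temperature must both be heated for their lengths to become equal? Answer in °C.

L₁(1 + α₁ΔT) = L₂(1 + α₂ΔT) ⇒ ΔT = (L₂ − L₁)/(α₁L₁ − α₂L₂)
L₂ − L₁ = 2.9046 − 2.8909 = 1.37×10⁻² m
α₁L₁ − α₂L₂ = 2.4×10⁻⁵×2.8909 − 85×10⁻⁷×2.9046 = 4.46925×10⁻⁵ m/K
ΔT = 1.37×10⁻² / 4.46925×10⁻⁵ = 306.539 K
T = 12.1 + 306.539 = 318.639 °C

T = 318.6 °C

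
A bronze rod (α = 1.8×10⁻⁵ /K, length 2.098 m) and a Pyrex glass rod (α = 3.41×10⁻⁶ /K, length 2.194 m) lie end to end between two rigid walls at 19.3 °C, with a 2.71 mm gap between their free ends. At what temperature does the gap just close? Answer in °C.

T = 79.2 °C

α₁L₁ = 3.7764×10⁻⁵ m/K, α₂L₂ = 7.48154×10⁻⁶ m/K → total 4.524554×10⁻⁵ m/K
ΔT = g/(α₁L₁+α₂L₂) = 2.71×10⁻³ / 4.524554×10⁻⁵ = 59.895 K
T = 19.3 + 59.895 = 79.195 °C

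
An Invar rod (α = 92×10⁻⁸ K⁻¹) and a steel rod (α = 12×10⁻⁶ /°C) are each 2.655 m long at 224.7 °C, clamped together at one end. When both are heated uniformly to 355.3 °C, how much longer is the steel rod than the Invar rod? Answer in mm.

3.84 mm

ΔT = 130.6 K
Invar: ΔL = 92×10⁻⁸ × 2.655 m × 130.6 = 3.1900×10⁻⁴ m = 0.31900 mm
steel: ΔL = 12×10⁻⁶ × 2.655 m × 130.6 = 4.1609×10⁻³ m = 4.1609 mm
difference = 4.1609 − 0.31900 = 3.8419 mm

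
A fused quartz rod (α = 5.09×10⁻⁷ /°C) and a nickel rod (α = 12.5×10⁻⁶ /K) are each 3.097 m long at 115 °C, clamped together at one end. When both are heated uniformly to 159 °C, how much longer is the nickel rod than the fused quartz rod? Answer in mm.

1.63 mm

ΔT = 44 K
fused quartz: ΔL = 5.09×10⁻⁷ × 3.097 m × 44 = 6.9360×10⁻⁵ m = 0.069360 mm
nickel: ΔL = 12.5×10⁻⁶ × 3.097 m × 44 = 1.7033×10⁻³ m = 1.7033 mm
difference = 1.7033 − 0.069360 = 1.63394 mm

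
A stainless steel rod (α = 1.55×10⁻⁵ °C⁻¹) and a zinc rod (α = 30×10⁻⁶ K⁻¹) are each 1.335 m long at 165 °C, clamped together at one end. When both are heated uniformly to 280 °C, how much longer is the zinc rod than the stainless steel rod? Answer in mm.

2.23 mm

ΔT = 115 K
stainless steel: ΔL = 1.55×10⁻⁵ × 1.335 m × 115 = 2.3796×10⁻³ m = 2.3796 mm
zinc: ΔL = 30×10⁻⁶ × 1.335 m × 115 = 4.6057×10⁻³ m = 4.6057 mm
difference = 4.6057 − 2.3796 = 2.2261 mm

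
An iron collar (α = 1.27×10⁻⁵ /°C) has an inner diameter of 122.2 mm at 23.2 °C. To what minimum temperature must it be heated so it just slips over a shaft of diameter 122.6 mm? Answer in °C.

T = 281 °C

Required Δd = 122.6 − 122.2 = 0.4 mm
Δd = αd₀ΔT ⇒ ΔT = Δd/(αd₀) = 0.4 / (1.27×10⁻⁵ × 122.2) = 257.74 K
T_min = 23.2 + 257.74 = 280.94 °C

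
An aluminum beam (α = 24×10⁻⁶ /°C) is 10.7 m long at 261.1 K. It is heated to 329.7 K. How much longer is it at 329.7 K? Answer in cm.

|ΔT| = |329.7 − 261.1| = 68.6 K
ΔL = αL₀ΔT = (24×10⁻⁶)(10.7)(68.6) = 1.76×10⁻² m

ΔL = 1.76 cm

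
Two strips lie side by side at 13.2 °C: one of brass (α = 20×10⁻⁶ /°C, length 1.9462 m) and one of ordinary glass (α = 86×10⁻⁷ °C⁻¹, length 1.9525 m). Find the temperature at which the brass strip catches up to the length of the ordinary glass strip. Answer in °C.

T = 297.8 °C

L₁(1 + α₁ΔT) = L₂(1 + α₂ΔT) ⇒ ΔT = (L₂ − L₁)/(α₁L₁ − α₂L₂)
L₂ − L₁ = 1.9525 − 1.9462 = 6.30×10⁻³ m
α₁L₁ − α₂L₂ = 20×10⁻⁶×1.9462 − 86×10⁻⁷×1.9525 = 2.21325×10⁻⁵ m/K
ΔT = 6.30×10⁻³ / 2.21325×10⁻⁵ = 284.649 K
T = 13.2 + 284.649 = 297.849 °C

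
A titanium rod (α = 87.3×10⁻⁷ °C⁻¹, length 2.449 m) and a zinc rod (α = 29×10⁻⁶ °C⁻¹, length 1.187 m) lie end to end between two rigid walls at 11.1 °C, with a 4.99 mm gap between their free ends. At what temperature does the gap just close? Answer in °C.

T = 101 °C

Gap closes when ΔL₁ + ΔL₂ = 4.99 mm = 4.99×10⁻³ m
(α₁L₁ + α₂L₂)ΔT = g
α₁L₁ + α₂L₂ = 87.3×10⁻⁷×2.449 + 29×10⁻⁶×1.187 = 5.580277×10⁻⁵ m/K
ΔT = 4.99×10⁻³ / 5.580277×10⁻⁵ = 89.42 K
T = 11.1 + 89.42 = 100.52 °C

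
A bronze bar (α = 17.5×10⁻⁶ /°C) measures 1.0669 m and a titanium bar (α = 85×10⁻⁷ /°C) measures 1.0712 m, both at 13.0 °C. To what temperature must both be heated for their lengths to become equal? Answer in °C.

T = 462.5 °C

Equal length when α₁L₁ΔT − α₂L₂ΔT = L₂ − L₁ = 4.30×10⁻³ m
α₁L₁ = 1.867075×10⁻⁵, α₂L₂ = 9.1052×10⁻⁶ → Δ(αL) = 9.56555×10⁻⁶ m/K
ΔT = 4.30×10⁻³ / 9.56555×10⁻⁶ = 449.530 K, so T = 13.0 + 449.530 = 462.530 °C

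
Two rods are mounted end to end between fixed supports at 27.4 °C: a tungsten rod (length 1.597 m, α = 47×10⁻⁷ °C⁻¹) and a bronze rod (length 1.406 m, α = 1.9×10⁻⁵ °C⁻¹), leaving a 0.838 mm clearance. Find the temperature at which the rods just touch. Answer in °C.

α₁L₁ = 7.5059×10⁻⁶ m/K, α₂L₂ = 2.6714×10⁻⁵ m/K → total 3.42199×10⁻⁵ m/K
ΔT = g/(α₁L₁+α₂L₂) = 8.38×10⁻⁴ / 3.42199×10⁻⁵ = 24.489 K
T = 27.4 + 24.489 = 51.889 °C

T = 51.9 °C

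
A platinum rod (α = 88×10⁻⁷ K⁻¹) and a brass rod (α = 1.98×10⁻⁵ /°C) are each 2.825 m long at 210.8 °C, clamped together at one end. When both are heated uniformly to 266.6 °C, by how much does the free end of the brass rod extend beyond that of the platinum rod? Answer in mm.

ΔT = 55.8 K
platinum: ΔL = 88×10⁻⁷ × 2.825 m × 55.8 = 1.3872×10⁻³ m = 1.3872 mm
brass: ΔL = 1.98×10⁻⁵ × 2.825 m × 55.8 = 3.1212×10⁻³ m = 3.1212 mm
difference = 3.1212 − 1.3872 = 1.7340 mm

1.73 mm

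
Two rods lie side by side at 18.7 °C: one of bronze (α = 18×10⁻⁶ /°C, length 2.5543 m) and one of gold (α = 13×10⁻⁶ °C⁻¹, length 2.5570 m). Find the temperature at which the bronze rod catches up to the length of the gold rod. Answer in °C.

T = 230.7 °C

Equal length when α₁L₁ΔT − α₂L₂ΔT = L₂ − L₁ = 2.70×10⁻³ m
α₁L₁ = 4.59774×10⁻⁵, α₂L₂ = 3.3241×10⁻⁵ → Δ(αL) = 1.27364×10⁻⁵ m/K
ΔT = 2.70×10⁻³ / 1.27364×10⁻⁵ = 211.991 K, so T = 18.7 + 211.991 = 230.691 °C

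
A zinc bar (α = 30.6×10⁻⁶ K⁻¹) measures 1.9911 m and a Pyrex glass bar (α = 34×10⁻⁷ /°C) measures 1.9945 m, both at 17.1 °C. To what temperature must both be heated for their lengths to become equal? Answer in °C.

L₁(1 + α₁ΔT) = L₂(1 + α₂ΔT) ⇒ ΔT = (L₂ − L₁)/(α₁L₁ − α₂L₂)
L₂ − L₁ = 1.9945 − 1.9911 = 3.40×10⁻³ m
α₁L₁ − α₂L₂ = 30.6×10⁻⁶×1.9911 − 34×10⁻⁷×1.9945 = 5.414636×10⁻⁵ m/K
ΔT = 3.40×10⁻³ / 5.414636×10⁻⁵ = 62.7928 K
T = 17.1 + 62.7928 = 79.8928 °C

T = 79.89 °C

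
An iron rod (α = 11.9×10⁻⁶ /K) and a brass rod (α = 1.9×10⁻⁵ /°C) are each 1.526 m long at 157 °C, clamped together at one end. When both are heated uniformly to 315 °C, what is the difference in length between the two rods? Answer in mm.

1.71 mm

ΔT = 158 K
iron: ΔL = 11.9×10⁻⁶ × 1.526 m × 158 = 2.8692×10⁻³ m = 2.8692 mm
brass: ΔL = 1.9×10⁻⁵ × 1.526 m × 158 = 4.5811×10⁻³ m = 4.5811 mm
difference = 4.5811 − 2.8692 = 1.7119 mm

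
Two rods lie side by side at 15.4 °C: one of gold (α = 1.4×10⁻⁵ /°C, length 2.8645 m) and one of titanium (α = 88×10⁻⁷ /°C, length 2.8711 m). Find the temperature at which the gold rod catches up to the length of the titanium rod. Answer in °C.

L₁(1 + α₁ΔT) = L₂(1 + α₂ΔT) ⇒ ΔT = (L₂ − L₁)/(α₁L₁ − α₂L₂)
L₂ − L₁ = 2.8711 − 2.8645 = 6.60×10⁻³ m
α₁L₁ − α₂L₂ = 1.4×10⁻⁵×2.8645 − 88×10⁻⁷×2.8711 = 1.483732×10⁻⁵ m/K
ΔT = 6.60×10⁻³ / 1.483732×10⁻⁵ = 444.824 K
T = 15.4 + 444.824 = 460.224 °C

T = 460.2 °C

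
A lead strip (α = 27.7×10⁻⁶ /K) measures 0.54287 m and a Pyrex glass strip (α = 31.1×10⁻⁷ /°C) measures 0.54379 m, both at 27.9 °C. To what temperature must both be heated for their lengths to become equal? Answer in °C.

T = 96.83 °C

L₁(1 + α₁ΔT) = L₂(1 + α₂ΔT) ⇒ ΔT = (L₂ − L₁)/(α₁L₁ − α₂L₂)
L₂ − L₁ = 0.54379 − 0.54287 = 9.20×10⁻⁴ m
α₁L₁ − α₂L₂ = 27.7×10⁻⁶×0.54287 − 31.1×10⁻⁷×0.54379 = 1.33463121×10⁻⁵ m/K
ΔT = 9.20×10⁻⁴ / 1.33463121×10⁻⁵ = 68.9329 K
T = 27.9 + 68.9329 = 96.8329 °C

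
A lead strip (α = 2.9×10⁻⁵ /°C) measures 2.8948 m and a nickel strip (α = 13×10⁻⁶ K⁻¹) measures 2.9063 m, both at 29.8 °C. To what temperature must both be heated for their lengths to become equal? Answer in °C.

Equal length when α₁L₁ΔT − α₂L₂ΔT = L₂ − L₁ = 1.15×10⁻² m
α₁L₁ = 8.39492×10⁻⁵, α₂L₂ = 3.77819×10⁻⁵ → Δ(αL) = 4.61673×10⁻⁵ m/K
ΔT = 1.15×10⁻² / 4.61673×10⁻⁵ = 249.094 K, so T = 29.8 + 249.094 = 278.894 °C

T = 278.9 °C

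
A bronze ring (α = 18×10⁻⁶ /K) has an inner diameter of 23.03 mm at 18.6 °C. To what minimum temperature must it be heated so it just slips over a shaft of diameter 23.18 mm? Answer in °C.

Required Δd = 23.18 − 23.03 = 0.15 mm
Δd = αd₀ΔT ⇒ ΔT = Δd/(αd₀) = 0.15 / (18×10⁻⁶ × 23.03) = 361.85 K
T_min = 18.6 + 361.85 = 380.45 °C

T = 380 °C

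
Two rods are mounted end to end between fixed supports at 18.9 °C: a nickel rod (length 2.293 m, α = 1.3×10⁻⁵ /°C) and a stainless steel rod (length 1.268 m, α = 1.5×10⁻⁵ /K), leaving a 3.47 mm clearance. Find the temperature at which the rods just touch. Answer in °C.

T = 90.0 °C

Gap closes when ΔL₁ + ΔL₂ = 3.47 mm = 3.47×10⁻³ m
(α₁L₁ + α₂L₂)ΔT = g
α₁L₁ + α₂L₂ = 1.3×10⁻⁵×2.293 + 1.5×10⁻⁵×1.268 = 4.8829×10⁻⁵ m/K
ΔT = 3.47×10⁻³ / 4.8829×10⁻⁵ = 71.064 K
T = 18.9 + 71.064 = 89.964 °C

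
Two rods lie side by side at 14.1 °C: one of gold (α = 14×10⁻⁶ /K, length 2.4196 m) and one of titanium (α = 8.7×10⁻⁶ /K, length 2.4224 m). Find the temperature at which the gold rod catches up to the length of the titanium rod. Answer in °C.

T = 232.9 °C

L₁(1 + α₁ΔT) = L₂(1 + α₂ΔT) ⇒ ΔT = (L₂ − L₁)/(α₁L₁ − α₂L₂)
L₂ − L₁ = 2.4224 − 2.4196 = 2.80×10⁻³ m
α₁L₁ − α₂L₂ = 14×10⁻⁶×2.4196 − 8.7×10⁻⁶×2.4224 = 1.279952×10⁻⁵ m/K
ΔT = 2.80×10⁻³ / 1.279952×10⁻⁵ = 218.758 K
T = 14.1 + 218.758 = 232.858 °C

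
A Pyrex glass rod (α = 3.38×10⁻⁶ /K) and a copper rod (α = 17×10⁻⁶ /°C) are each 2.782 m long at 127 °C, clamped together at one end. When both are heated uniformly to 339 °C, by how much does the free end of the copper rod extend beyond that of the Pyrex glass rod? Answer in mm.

8.03 mm

ΔT = 212 K
Pyrex glass: ΔL = 3.38×10⁻⁶ × 2.782 m × 212 = 1.9935×10⁻³ m = 1.9935 mm
copper: ΔL = 17×10⁻⁶ × 2.782 m × 212 = 1.0026×10⁻² m = 10.026 mm
difference = 10.026 − 1.9935 = 8.0325 mm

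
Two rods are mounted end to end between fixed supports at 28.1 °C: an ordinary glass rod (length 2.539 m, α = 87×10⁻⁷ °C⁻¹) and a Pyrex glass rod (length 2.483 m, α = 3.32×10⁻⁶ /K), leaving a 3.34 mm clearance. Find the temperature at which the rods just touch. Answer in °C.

Gap closes when ΔL₁ + ΔL₂ = 3.34 mm = 3.34×10⁻³ m
(α₁L₁ + α₂L₂)ΔT = g
α₁L₁ + α₂L₂ = 87×10⁻⁷×2.539 + 3.32×10⁻⁶×2.483 = 3.033286×10⁻⁵ m/K
ΔT = 3.34×10⁻³ / 3.033286×10⁻⁵ = 110.11 K
T = 28.1 + 110.11 = 138.21 °C

T = 138 °C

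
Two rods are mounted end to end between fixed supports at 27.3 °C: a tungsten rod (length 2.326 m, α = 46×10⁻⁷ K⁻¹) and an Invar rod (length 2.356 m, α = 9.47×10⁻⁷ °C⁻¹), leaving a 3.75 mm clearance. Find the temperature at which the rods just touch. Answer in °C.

T = 317 °C

α₁L₁ = 1.06996×10⁻⁵ m/K, α₂L₂ = 2.231132×10⁻⁶ m/K → total 1.2930732×10⁻⁵ m/K
ΔT = g/(α₁L₁+α₂L₂) = 3.75×10⁻³ / 1.2930732×10⁻⁵ = 290.01 K
T = 27.3 + 290.01 = 317.31 °C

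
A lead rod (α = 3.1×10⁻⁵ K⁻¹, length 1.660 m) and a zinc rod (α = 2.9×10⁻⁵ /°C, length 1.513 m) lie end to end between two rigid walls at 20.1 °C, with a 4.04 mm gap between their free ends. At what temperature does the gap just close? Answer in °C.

T = 62.5 °C

α₁L₁ = 5.146×10⁻⁵ m/K, α₂L₂ = 4.3877×10⁻⁵ m/K → total 9.5337×10⁻⁵ m/K
ΔT = g/(α₁L₁+α₂L₂) = 4.04×10⁻³ / 9.5337×10⁻⁵ = 42.376 K
T = 20.1 + 42.376 = 62.476 °C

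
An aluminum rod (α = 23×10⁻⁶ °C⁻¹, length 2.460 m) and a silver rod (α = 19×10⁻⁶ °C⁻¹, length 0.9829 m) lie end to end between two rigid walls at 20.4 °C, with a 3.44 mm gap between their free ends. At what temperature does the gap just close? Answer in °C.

T = 66.1 °C

α₁L₁ = 5.658×10⁻⁵ m/K, α₂L₂ = 1.86751×10⁻⁵ m/K → total 7.52551×10⁻⁵ m/K
ΔT = g/(α₁L₁+α₂L₂) = 3.44×10⁻³ / 7.52551×10⁻⁵ = 45.711 K
T = 20.4 + 45.711 = 66.111 °C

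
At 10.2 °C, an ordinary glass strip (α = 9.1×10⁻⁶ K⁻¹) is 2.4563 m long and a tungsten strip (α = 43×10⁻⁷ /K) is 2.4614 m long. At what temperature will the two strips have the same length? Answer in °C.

L₁(1 + α₁ΔT) = L₂(1 + α₂ΔT) ⇒ ΔT = (L₂ − L₁)/(α₁L₁ − α₂L₂)
L₂ − L₁ = 2.4614 − 2.4563 = 5.10×10⁻³ m
α₁L₁ − α₂L₂ = 9.1×10⁻⁶×2.4563 − 43×10⁻⁷×2.4614 = 1.176831×10⁻⁵ m/K
ΔT = 5.10×10⁻³ / 1.176831×10⁻⁵ = 433.367 K
T = 10.2 + 433.367 = 443.567 °C

T = 443.6 °C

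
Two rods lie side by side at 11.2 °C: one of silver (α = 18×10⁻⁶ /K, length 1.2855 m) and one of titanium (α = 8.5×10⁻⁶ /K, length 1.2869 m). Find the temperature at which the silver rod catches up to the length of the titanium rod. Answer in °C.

Equal length when α₁L₁ΔT − α₂L₂ΔT = L₂ − L₁ = 1.40×10⁻³ m
α₁L₁ = 2.3139×10⁻⁵, α₂L₂ = 1.093865×10⁻⁵ → Δ(αL) = 1.220035×10⁻⁵ m/K
ΔT = 1.40×10⁻³ / 1.220035×10⁻⁵ = 114.751 K, so T = 11.2 + 114.751 = 125.951 °C

T = 126.0 °C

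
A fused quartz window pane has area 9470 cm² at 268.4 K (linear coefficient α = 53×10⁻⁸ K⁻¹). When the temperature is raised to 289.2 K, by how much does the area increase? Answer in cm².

ΔA = 0.209 cm²

Area coefficient ≈ 2α; |ΔT| = 20.8 K
ΔA = 2αA₀ΔT = 2(53×10⁻⁸)(9470)(20.8) = 0.209 cm²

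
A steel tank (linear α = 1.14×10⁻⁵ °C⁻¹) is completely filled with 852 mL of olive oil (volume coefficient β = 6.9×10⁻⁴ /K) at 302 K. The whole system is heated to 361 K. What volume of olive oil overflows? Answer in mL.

33.0 mL

The tank also expands: β_container ≈ 3α = 3.42×10⁻⁵ /K
Net overflow = V₀(β_liq − 3α_cont)ΔT
β − 3α = 6.90×10⁻⁴ − 3.42×10⁻⁵ = 6.558×10⁻⁴ /K; ΔT = 59 K
ΔV = 852 × 6.558×10⁻⁴ × 59 = 33.0 mL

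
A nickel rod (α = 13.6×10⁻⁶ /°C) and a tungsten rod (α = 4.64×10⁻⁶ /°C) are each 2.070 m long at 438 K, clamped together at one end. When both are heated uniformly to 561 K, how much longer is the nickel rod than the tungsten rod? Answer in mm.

ΔT = 123 K
nickel: ΔL = 13.6×10⁻⁶ × 2.070 m × 123 = 3.4627×10⁻³ m = 3.4627 mm
tungsten: ΔL = 4.64×10⁻⁶ × 2.070 m × 123 = 1.1814×10⁻³ m = 1.1814 mm
difference = 3.4627 − 1.1814 = 2.2813 mm

2.28 mm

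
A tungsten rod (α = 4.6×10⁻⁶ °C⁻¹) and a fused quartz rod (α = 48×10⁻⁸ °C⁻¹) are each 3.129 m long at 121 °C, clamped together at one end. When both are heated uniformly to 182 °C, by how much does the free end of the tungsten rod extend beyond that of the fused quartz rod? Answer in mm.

0.786 mm

ΔT = 61 K
tungsten: ΔL = 4.6×10⁻⁶ × 3.129 m × 61 = 8.7800×10⁻⁴ m = 0.87800 mm
fused quartz: ΔL = 48×10⁻⁸ × 3.129 m × 61 = 9.1617×10⁻⁵ m = 0.091617 mm
difference = 0.87800 − 0.091617 = 0.786383 mm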